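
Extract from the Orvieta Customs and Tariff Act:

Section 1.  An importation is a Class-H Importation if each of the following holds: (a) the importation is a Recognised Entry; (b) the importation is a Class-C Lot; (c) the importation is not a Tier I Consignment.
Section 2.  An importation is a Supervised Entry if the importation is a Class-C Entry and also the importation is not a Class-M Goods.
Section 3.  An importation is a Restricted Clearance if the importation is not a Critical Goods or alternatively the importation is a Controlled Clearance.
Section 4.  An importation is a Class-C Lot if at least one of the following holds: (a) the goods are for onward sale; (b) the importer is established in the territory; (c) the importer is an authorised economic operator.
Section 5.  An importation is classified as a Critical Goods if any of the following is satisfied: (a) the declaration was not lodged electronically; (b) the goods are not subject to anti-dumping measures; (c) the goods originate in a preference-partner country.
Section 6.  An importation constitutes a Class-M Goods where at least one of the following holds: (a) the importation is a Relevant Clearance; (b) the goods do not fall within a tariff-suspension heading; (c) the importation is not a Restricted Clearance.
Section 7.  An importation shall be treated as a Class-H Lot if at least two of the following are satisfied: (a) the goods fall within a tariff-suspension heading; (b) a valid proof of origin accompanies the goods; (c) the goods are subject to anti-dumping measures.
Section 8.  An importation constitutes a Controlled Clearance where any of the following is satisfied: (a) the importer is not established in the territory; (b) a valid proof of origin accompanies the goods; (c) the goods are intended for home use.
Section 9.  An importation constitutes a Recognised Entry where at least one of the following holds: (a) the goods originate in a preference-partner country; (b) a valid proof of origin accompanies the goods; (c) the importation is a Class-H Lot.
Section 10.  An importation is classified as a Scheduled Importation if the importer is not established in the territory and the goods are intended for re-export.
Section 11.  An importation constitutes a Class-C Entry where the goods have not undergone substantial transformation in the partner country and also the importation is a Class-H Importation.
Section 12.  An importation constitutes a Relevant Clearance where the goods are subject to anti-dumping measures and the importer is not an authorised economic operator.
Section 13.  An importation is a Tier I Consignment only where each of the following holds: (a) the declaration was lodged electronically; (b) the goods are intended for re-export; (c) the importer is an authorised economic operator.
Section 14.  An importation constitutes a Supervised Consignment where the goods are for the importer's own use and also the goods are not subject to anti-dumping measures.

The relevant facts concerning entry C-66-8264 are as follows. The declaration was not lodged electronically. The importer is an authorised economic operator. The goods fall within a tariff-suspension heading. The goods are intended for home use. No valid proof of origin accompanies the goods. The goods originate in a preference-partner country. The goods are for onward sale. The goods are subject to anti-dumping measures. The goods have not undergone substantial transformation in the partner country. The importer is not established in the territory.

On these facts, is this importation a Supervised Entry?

section 7 — Class-H Lot: the goods fall within a tariff-suspension heading? yes; a valid proof of origin accompanies the goods? no; the goods are subject to anti-dumping measures? yes — 2 of 3 hold (need ≥2) → satisfied.
section 9 — Recognised Entry: [the goods originate in a preference-partner country? yes] OR [a valid proof of origin accompanies the goods? no] OR [Class-H Lot (section 7)? yes] → satisfied.
section 4 — Class-C Lot: [the goods are for onward sale? yes] OR [the importer is established in the territory? no] OR [the importer is an authorised economic operator? yes] → satisfied.
section 13 — Tier I Consignment: [the declaration was lodged electronically? no] AND [the goods are intended for re-export? no] AND [the importer is an authorised economic operator? yes] → not satisfied.
section 1 — Class-H Importation: [Recognised Entry (section 9)? yes] AND [Class-C Lot (section 4)? yes] AND [not a Tier I Consignment (section 13)? yes] → satisfied.
section 11 — Class-C Entry: [the goods have not undergone substantial transformation in the partner country? yes] AND [Class-H Importation (section 1)? yes] → satisfied.
section 12 — Relevant Clearance: [the goods are subject to anti-dumping measures? yes] AND [the importer is not an authorised economic operator? no] → not satisfied.
section 5 — Critical Goods: [the declaration was not lodged electronically? yes] OR [the goods are not subject to anti-dumping measures? no] OR [the goods originate in a preference-partner country? yes] → satisfied.
section 8 — Controlled Clearance: [the importer is not established in the territory? yes] OR [a valid proof of origin accompanies the goods? no] OR [the goods are intended for home use? yes] → satisfied.
section 3 — Restricted Clearance: [not a Critical Goods (section 5)? no] OR [Controlled Clearance (section 8)? yes] → satisfied.
section 6 — Class-M Goods: [Relevant Clearance (section 12)? no] OR [the goods do not fall within a tariff-suspension heading? no] OR [not a Restricted Clearance (section 3)? no] → not satisfied.
section 2 — Supervised Entry: [Class-C Entry (section 11)? yes] AND [not a Class-M Goods (section 6)? yes] → satisfied.

Yes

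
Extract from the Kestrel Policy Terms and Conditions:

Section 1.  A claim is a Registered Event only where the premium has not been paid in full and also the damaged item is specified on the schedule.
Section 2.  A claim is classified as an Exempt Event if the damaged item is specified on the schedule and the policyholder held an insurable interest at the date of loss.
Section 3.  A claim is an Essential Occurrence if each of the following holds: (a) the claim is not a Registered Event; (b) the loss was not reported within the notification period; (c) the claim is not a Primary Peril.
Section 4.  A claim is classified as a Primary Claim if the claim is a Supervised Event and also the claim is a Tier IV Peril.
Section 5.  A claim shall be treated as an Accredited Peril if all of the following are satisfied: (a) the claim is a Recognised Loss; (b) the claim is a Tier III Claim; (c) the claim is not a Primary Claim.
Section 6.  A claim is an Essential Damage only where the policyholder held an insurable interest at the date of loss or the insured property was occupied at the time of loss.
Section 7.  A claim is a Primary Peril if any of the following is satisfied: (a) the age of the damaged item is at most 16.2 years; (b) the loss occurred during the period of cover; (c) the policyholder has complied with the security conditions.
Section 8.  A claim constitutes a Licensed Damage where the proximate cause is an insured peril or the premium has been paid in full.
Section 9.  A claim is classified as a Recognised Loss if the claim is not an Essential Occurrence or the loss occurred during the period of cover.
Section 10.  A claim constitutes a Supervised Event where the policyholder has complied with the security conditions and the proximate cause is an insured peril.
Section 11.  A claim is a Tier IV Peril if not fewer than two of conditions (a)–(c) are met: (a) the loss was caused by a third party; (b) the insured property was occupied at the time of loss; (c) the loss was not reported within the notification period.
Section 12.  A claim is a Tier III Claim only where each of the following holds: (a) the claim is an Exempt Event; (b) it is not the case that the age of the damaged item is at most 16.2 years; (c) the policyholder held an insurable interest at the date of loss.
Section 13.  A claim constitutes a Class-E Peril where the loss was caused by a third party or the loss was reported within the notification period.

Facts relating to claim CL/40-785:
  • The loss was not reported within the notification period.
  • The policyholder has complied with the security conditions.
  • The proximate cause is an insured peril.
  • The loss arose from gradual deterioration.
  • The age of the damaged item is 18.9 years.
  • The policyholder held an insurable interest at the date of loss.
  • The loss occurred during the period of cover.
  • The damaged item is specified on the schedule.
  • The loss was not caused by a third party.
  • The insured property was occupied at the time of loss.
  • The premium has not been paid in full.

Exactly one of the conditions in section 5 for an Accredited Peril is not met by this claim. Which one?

section 1 — Registered Event: [the premium has not been paid in full? yes] AND [the damaged item is specified on the schedule? yes] → satisfied.
section 7 — Primary Peril: [age of the damaged item: 18.9 years ≤ 16.2 years? no] OR [the loss occurred during the period of cover? yes] OR [the policyholder has complied with the security conditions? yes] → satisfied.
section 3 — Essential Occurrence: [not a Registered Event (section 1)? no] AND [the loss was not reported within the notification period? yes] AND [not a Primary Peril (section 7)? no] → not satisfied.
section 9 — Recognised Loss: [not an Essential Occurrence (section 3)? yes] OR [the loss occurred during the period of cover? yes] → satisfied.
section 2 — Exempt Event: [the damaged item is specified on the schedule? yes] AND [the policyholder held an insurable interest at the date of loss? yes] → satisfied.
section 12 — Tier III Claim: [Exempt Event (section 2)? yes] AND [age of the damaged item: 18.9 years ≤ 16.2 years? no, so negated condition yes] AND [the policyholder held an insurable interest at the date of loss? yes] → satisfied.
section 10 — Supervised Event: [the policyholder has complied with the security conditions? yes] AND [the proximate cause is an insured peril? yes] → satisfied.
section 11 — Tier IV Peril: the loss was caused by a third party? no; the insured property was occupied at the time of loss? yes; the loss was not reported within the notification period? yes — 2 of 3 hold (need ≥2) → satisfied.
section 4 — Primary Claim: [Supervised Event (section 10)? yes] AND [Tier IV Peril (section 11)? yes] → satisfied.
section 5 — Accredited Peril: [Recognised Loss (section 9)? yes] AND [Tier III Claim (section 12)? yes] AND [not a Primary Claim (section 4)? no] → not satisfied.

Primary Claim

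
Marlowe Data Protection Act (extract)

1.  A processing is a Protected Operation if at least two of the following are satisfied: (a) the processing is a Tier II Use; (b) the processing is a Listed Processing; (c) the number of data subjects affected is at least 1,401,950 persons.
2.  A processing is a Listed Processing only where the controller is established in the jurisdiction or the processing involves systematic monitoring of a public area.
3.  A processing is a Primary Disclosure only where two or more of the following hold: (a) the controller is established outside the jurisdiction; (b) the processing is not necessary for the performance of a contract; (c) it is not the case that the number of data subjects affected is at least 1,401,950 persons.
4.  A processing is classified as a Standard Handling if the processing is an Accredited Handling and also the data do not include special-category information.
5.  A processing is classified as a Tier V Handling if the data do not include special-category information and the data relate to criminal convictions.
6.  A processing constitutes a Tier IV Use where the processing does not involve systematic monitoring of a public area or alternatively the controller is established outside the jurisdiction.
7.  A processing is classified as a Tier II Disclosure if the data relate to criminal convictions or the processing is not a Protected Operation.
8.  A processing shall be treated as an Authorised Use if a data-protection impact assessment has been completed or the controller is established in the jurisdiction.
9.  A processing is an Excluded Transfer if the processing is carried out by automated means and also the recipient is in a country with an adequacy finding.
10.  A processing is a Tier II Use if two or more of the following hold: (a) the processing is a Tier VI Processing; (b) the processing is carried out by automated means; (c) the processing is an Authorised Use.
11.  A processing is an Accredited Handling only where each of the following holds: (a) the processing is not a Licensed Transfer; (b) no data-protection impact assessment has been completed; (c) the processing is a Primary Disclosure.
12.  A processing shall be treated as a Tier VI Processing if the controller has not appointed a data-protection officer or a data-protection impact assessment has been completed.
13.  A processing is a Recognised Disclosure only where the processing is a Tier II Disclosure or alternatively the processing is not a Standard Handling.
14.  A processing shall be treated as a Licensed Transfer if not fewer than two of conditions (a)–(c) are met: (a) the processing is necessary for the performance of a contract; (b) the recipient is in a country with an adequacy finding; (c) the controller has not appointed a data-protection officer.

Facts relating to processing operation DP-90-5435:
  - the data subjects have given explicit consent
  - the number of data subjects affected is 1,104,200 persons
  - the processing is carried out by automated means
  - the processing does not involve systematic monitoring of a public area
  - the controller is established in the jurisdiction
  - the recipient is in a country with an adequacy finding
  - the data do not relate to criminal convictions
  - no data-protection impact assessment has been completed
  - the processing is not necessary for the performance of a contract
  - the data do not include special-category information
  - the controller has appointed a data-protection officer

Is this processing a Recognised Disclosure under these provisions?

paragraph 12 — Tier VI Processing: [the controller has not appointed a data-protection officer? no] OR [a data-protection impact assessment has been completed? no] → not satisfied.
paragraph 8 — Authorised Use: [a data-protection impact assessment has been completed? no] OR [the controller is established in the jurisdiction? yes] → satisfied.
paragraph 10 — Tier II Use: Tier VI Processing (paragraph 12)? no; the processing is carried out by automated means? yes; Authorised Use (paragraph 8)? yes — 2 of 3 hold (need ≥2) → satisfied.
paragraph 2 — Listed Processing: [the controller is established in the jurisdiction? yes] OR [the processing involves systematic monitoring of a public area? no] → satisfied.
paragraph 1 — Protected Operation: Tier II Use (paragraph 10)? yes; Listed Processing (paragraph 2)? yes; number of data subjects affected: 1,104,200 persons ≥ 1,401,950 persons? no — 2 of 3 hold (need ≥2) → satisfied.
paragraph 7 — Tier II Disclosure: [the data relate to criminal convictions? no] OR [not a Protected Operation (paragraph 1)? no] → not satisfied.
paragraph 14 — Licensed Transfer: the processing is necessary for the performance of a contract? no; the recipient is in a country with an adequacy finding? yes; the controller has not appointed a data-protection officer? no — 1 of 3 hold (need ≥2) → not satisfied.
paragraph 3 — Primary Disclosure: the controller is established outside the jurisdiction? no; the processing is not necessary for the performance of a contract? yes; number of data subjects affected: 1,104,200 persons ≥ 1,401,950 persons? no, so negated condition yes — 2 of 3 hold (need ≥2) → satisfied.
paragraph 11 — Accredited Handling: [not a Licensed Transfer (paragraph 14)? yes] AND [no data-protection impact assessment has been completed? yes] AND [Primary Disclosure (paragraph 3)? yes] → satisfied.
paragraph 4 — Standard Handling: [Accredited Handling (paragraph 11)? yes] AND [the data do not include special-category information? yes] → satisfied.
paragraph 13 — Recognised Disclosure: [Tier II Disclosure (paragraph 7)? no] OR [not a Standard Handling (paragraph 4)? no] → not satisfied.

No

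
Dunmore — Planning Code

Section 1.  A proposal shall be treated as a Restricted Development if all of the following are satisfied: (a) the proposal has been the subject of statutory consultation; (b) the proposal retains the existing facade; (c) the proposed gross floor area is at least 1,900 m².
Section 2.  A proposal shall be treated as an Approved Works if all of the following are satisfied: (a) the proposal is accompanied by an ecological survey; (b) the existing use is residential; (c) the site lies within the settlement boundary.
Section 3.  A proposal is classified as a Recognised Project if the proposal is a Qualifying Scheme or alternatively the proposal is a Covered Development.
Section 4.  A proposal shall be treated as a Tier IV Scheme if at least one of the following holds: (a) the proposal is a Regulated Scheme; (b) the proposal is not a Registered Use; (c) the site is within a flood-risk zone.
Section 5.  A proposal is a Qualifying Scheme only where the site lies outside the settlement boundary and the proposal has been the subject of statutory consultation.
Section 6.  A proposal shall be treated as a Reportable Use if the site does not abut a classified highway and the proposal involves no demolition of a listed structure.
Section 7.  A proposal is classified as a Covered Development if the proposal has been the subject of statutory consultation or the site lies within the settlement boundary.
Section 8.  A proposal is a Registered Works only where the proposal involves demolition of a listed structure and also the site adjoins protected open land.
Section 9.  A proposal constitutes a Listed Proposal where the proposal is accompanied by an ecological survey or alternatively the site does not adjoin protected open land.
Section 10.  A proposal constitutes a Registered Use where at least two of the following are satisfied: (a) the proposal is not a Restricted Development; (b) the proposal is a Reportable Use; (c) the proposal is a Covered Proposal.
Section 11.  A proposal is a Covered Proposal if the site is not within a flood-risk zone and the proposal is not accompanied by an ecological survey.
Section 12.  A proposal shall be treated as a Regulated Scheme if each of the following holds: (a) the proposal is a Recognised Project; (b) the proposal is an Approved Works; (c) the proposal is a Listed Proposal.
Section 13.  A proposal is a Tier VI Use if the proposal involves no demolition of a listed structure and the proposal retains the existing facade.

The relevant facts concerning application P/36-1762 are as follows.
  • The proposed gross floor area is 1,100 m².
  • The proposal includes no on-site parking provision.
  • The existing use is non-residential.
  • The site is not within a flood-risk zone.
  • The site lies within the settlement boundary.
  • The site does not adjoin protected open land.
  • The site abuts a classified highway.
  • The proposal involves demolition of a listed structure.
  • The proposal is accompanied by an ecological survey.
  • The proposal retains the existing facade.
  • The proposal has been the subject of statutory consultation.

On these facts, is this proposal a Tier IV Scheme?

Yes

section 5 — Qualifying Scheme: [the site lies outside the settlement boundary? no] AND [the proposal has been the subject of statutory consultation? yes] → not satisfied.
section 7 — Covered Development: [the proposal has been the subject of statutory consultation? yes] OR [the site lies within the settlement boundary? yes] → satisfied.
section 3 — Recognised Project: [Qualifying Scheme (section 5)? no] OR [Covered Development (section 7)? yes] → satisfied.
section 2 — Approved Works: [the proposal is accompanied by an ecological survey? yes] AND [the existing use is residential? no] AND [the site lies within the settlement boundary? yes] → not satisfied.
section 9 — Listed Proposal: [the proposal is accompanied by an ecological survey? yes] OR [the site does not adjoin protected open land? yes] → satisfied.
section 12 — Regulated Scheme: [Recognised Project (section 3)? yes] AND [Approved Works (section 2)? no] AND [Listed Proposal (section 9)? yes] → not satisfied.
section 1 — Restricted Development: [the proposal has been the subject of statutory consultation? yes] AND [the proposal retains the existing facade? yes] AND [proposed gross floor area: 1,100 m² ≥ 1,900 m²? no] → not satisfied.
section 6 — Reportable Use: [the site does not abut a classified highway? no] AND [the proposal involves no demolition of a listed structure? no] → not satisfied.
section 11 — Covered Proposal: [the site is not within a flood-risk zone? yes] AND [the proposal is not accompanied by an ecological survey? no] → not satisfied.
section 10 — Registered Use: not a Restricted Development (section 1)? yes; Reportable Use (section 6)? no; Covered Proposal (section 11)? no — 1 of 3 hold (need ≥2) → not satisfied.
section 4 — Tier IV Scheme: [Regulated Scheme (section 12)? no] OR [not a Registered Use (section 10)? yes] OR [the site is within a flood-risk zone? no] → satisfied.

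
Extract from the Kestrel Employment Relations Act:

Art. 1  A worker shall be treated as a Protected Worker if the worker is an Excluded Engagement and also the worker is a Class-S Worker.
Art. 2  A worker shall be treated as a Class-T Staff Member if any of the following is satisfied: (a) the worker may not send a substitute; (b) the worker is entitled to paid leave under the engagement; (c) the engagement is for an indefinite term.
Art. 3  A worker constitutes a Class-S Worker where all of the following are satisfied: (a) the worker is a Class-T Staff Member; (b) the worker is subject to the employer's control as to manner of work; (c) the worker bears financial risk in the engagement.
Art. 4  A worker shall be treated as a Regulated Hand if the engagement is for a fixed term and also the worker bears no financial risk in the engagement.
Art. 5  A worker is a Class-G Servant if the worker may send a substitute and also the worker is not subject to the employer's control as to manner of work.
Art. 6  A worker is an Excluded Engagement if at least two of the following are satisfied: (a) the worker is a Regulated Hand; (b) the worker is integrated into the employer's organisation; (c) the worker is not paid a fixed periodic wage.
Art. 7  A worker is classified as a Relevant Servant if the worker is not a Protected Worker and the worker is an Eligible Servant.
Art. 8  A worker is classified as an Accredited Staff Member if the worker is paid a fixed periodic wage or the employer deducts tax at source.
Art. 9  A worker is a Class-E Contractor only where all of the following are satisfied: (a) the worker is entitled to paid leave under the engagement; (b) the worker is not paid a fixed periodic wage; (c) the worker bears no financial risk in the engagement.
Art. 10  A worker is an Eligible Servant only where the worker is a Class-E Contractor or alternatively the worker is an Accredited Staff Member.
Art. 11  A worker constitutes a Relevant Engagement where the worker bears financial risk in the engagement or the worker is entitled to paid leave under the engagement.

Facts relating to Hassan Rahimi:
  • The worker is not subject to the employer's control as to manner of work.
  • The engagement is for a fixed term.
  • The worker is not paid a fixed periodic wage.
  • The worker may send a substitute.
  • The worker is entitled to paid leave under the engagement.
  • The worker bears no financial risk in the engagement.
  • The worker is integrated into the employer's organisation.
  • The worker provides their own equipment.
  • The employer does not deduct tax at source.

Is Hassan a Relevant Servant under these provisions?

Yes

article 4 — Regulated Hand: [the engagement is for a fixed term? yes] AND [the worker bears no financial risk in the engagement? yes] → satisfied.
article 6 — Excluded Engagement: Regulated Hand (article 4)? yes; the worker is integrated into the employer's organisation? yes; the worker is not paid a fixed periodic wage? yes — 3 of 3 hold (need ≥2) → satisfied.
article 2 — Class-T Staff Member: [the worker may not send a substitute? no] OR [the worker is entitled to paid leave under the engagement? yes] OR [the engagement is for an indefinite term? no] → satisfied.
article 3 — Class-S Worker: [Class-T Staff Member (article 2)? yes] AND [the worker is subject to the employer's control as to manner of work? no] AND [the worker bears financial risk in the engagement? no] → not satisfied.
article 1 — Protected Worker: [Excluded Engagement (article 6)? yes] AND [Class-S Worker (article 3)? no] → not satisfied.
article 9 — Class-E Contractor: [the worker is entitled to paid leave under the engagement? yes] AND [the worker is not paid a fixed periodic wage? yes] AND [the worker bears no financial risk in the engagement? yes] → satisfied.
article 8 — Accredited Staff Member: [the worker is paid a fixed periodic wage? no] OR [the employer deducts tax at source? no] → not satisfied.
article 10 — Eligible Servant: [Class-E Contractor (article 9)? yes] OR [Accredited Staff Member (article 8)? no] → satisfied.
article 7 — Relevant Servant: [not a Protected Worker (article 1)? yes] AND [Eligible Servant (article 10)? yes] → satisfied.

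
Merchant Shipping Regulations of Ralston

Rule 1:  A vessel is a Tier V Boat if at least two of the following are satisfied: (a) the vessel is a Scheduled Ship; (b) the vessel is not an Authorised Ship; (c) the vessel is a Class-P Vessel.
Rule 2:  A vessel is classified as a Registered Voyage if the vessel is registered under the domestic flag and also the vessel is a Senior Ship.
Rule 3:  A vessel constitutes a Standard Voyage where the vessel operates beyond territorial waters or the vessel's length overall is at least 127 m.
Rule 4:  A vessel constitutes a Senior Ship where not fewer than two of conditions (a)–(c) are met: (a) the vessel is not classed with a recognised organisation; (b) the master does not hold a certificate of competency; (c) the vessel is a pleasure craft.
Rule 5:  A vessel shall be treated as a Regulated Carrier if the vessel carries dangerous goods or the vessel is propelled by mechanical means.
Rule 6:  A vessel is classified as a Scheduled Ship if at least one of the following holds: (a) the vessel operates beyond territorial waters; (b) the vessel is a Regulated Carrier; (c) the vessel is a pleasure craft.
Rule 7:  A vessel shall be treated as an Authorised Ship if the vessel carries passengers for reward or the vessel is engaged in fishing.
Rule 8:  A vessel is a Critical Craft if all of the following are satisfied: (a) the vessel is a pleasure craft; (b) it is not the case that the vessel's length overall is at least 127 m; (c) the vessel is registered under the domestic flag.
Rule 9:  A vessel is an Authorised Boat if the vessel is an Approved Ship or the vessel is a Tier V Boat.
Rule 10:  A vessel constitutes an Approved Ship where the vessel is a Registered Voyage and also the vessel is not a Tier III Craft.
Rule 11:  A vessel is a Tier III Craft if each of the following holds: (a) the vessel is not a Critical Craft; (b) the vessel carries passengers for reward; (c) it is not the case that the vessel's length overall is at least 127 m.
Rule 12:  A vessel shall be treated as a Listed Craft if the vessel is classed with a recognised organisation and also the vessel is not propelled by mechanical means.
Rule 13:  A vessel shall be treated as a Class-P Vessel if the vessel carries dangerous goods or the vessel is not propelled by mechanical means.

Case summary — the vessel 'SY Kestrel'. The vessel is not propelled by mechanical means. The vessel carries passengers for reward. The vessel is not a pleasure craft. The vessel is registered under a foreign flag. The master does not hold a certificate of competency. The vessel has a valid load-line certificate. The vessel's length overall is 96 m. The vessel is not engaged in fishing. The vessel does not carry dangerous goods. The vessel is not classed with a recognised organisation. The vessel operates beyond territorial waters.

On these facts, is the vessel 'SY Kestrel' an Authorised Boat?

rule 4 — Senior Ship: the vessel is not classed with a recognised organisation? yes; the master does not hold a certificate of competency? yes; the vessel is a pleasure craft? no — 2 of 3 hold (need ≥2) → satisfied.
rule 2 — Registered Voyage: [the vessel is registered under the domestic flag? no] AND [Senior Ship (rule 4)? yes] → not satisfied.
rule 8 — Critical Craft: [the vessel is a pleasure craft? no] AND [vessel's length overall: 96 m ≥ 127 m? no, so negated condition yes] AND [the vessel is registered under the domestic flag? no] → not satisfied.
rule 11 — Tier III Craft: [not a Critical Craft (rule 8)? yes] AND [the vessel carries passengers for reward? yes] AND [vessel's length overall: 96 m ≥ 127 m? no, so negated condition yes] → satisfied.
rule 10 — Approved Ship: [Registered Voyage (rule 2)? no] AND [not a Tier III Craft (rule 11)? no] → not satisfied.
rule 5 — Regulated Carrier: [the vessel carries dangerous goods? no] OR [the vessel is propelled by mechanical means? no] → not satisfied.
rule 6 — Scheduled Ship: [the vessel operates beyond territorial waters? yes] OR [Regulated Carrier (rule 5)? no] OR [the vessel is a pleasure craft? no] → satisfied.
rule 7 — Authorised Ship: [the vessel carries passengers for reward? yes] OR [the vessel is engaged in fishing? no] → satisfied.
rule 13 — Class-P Vessel: [the vessel carries dangerous goods? no] OR [the vessel is not propelled by mechanical means? yes] → satisfied.
rule 1 — Tier V Boat: Scheduled Ship (rule 6)? yes; not an Authorised Ship (rule 7)? no; Class-P Vessel (rule 13)? yes — 2 of 3 hold (need ≥2) → satisfied.
rule 9 — Authorised Boat: [Approved Ship (rule 10)? no] OR [Tier V Boat (rule 1)? yes] → satisfied.

Yes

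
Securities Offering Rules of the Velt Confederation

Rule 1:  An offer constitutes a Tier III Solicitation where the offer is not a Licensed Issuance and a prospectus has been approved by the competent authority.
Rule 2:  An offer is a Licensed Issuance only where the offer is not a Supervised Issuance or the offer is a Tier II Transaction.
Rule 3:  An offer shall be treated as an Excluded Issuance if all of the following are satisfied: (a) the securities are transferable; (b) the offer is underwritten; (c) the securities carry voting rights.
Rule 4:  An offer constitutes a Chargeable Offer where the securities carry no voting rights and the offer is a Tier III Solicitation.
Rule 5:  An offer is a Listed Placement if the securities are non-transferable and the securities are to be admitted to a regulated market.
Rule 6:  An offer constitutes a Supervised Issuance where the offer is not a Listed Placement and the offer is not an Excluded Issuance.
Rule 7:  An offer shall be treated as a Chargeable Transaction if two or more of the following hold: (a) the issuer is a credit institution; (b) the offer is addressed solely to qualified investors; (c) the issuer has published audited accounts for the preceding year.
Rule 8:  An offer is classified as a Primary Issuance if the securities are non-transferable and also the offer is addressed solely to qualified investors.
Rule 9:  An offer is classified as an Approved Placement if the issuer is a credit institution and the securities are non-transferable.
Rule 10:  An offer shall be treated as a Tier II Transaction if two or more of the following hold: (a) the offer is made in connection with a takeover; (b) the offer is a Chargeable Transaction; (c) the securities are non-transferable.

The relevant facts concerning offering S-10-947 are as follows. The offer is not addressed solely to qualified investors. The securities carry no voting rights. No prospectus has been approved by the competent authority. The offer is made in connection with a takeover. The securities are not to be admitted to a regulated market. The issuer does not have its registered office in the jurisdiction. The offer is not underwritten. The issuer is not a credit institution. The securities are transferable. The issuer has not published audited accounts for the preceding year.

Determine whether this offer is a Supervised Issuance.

Yes

rule 5 — Listed Placement: [the securities are non-transferable? no] AND [the securities are to be admitted to a regulated market? no] → not satisfied.
rule 3 — Excluded Issuance: [the securities are transferable? yes] AND [the offer is underwritten? no] AND [the securities carry voting rights? no] → not satisfied.
rule 6 — Supervised Issuance: [not a Listed Placement (rule 5)? yes] AND [not an Excluded Issuance (rule 3)? yes] → satisfied.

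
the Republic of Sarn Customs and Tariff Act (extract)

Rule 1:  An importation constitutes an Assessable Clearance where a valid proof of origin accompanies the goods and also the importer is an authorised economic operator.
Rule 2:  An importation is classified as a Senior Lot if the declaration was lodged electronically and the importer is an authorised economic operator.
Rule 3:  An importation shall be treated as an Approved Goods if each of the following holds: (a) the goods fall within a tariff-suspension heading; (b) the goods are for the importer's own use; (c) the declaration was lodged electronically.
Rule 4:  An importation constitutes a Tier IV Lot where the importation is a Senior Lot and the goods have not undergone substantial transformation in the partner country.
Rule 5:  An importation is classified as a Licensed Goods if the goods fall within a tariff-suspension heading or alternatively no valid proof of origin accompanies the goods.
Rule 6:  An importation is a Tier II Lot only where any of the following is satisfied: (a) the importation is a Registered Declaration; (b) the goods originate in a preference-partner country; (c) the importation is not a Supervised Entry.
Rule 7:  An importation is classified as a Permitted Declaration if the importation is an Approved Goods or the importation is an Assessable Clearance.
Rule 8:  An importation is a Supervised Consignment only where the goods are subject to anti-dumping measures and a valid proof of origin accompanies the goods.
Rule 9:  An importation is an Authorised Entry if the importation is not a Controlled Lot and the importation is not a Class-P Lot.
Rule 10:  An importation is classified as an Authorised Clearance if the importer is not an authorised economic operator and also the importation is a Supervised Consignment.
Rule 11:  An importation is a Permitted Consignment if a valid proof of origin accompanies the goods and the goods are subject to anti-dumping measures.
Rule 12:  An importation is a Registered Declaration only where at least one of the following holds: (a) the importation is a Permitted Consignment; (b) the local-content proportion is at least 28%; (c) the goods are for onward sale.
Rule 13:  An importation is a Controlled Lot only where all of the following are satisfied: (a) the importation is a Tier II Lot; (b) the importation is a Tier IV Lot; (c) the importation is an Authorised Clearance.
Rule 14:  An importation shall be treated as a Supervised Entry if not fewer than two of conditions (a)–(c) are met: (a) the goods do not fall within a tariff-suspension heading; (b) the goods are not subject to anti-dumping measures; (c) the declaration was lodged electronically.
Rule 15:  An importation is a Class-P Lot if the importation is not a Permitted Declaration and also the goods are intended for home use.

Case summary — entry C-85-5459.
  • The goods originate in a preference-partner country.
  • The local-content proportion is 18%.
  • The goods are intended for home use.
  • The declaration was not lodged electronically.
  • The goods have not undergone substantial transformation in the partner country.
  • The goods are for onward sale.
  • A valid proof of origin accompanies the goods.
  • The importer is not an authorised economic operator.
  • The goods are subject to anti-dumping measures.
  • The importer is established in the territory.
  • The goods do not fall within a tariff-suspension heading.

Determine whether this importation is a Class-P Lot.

Yes

rule 3 — Approved Goods: [the goods fall within a tariff-suspension heading? no] AND [the goods are for the importer's own use? no] AND [the declaration was lodged electronically? no] → not satisfied.
rule 1 — Assessable Clearance: [a valid proof of origin accompanies the goods? yes] AND [the importer is an authorised economic operator? no] → not satisfied.
rule 7 — Permitted Declaration: [Approved Goods (rule 3)? no] OR [Assessable Clearance (rule 1)? no] → not satisfied.
rule 15 — Class-P Lot: [not a Permitted Declaration (rule 7)? yes] AND [the goods are intended for home use? yes] → satisfied.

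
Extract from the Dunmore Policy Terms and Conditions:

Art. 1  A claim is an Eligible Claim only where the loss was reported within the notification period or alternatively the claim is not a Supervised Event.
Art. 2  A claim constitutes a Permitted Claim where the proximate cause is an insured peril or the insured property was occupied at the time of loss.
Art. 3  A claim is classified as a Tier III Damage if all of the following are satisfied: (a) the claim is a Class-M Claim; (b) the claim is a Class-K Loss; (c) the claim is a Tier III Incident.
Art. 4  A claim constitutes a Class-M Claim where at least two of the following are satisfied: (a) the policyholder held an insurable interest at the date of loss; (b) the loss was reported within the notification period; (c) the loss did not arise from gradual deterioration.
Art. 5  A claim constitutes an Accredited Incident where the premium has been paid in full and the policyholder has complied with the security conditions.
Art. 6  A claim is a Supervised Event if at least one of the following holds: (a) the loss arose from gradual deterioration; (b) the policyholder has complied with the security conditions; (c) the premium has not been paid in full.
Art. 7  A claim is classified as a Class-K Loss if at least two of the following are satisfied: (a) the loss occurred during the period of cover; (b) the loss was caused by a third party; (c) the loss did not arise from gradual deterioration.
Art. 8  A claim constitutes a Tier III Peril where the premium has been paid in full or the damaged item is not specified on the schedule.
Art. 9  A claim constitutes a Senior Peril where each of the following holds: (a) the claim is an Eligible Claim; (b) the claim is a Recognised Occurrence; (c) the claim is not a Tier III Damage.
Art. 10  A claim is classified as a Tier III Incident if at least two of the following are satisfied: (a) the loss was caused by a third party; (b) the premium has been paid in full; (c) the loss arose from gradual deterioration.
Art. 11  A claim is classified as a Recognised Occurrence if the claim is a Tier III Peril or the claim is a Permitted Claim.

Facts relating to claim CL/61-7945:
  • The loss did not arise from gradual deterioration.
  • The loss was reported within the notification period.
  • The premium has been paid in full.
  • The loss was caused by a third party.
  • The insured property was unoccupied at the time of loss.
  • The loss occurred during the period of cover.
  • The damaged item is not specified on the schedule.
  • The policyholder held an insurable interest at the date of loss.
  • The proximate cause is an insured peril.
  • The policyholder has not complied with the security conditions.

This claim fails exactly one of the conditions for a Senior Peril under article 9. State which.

article 6 — Supervised Event: [the loss arose from gradual deterioration? no] OR [the policyholder has complied with the security conditions? no] OR [the premium has not been paid in full? no] → not satisfied.
article 1 — Eligible Claim: [the loss was reported within the notification period? yes] OR [not a Supervised Event (article 6)? yes] → satisfied.
article 8 — Tier III Peril: [the premium has been paid in full? yes] OR [the damaged item is not specified on the schedule? yes] → satisfied.
article 2 — Permitted Claim: [the proximate cause is an insured peril? yes] OR [the insured property was occupied at the time of loss? no] → satisfied.
article 11 — Recognised Occurrence: [Tier III Peril (article 8)? yes] OR [Permitted Claim (article 2)? yes] → satisfied.
article 4 — Class-M Claim: the policyholder held an insurable interest at the date of loss? yes; the loss was reported within the notification period? yes; the loss did not arise from gradual deterioration? yes — 3 of 3 hold (need ≥2) → satisfied.
article 7 — Class-K Loss: the loss occurred during the period of cover? yes; the loss was caused by a third party? yes; the loss did not arise from gradual deterioration? yes — 3 of 3 hold (need ≥2) → satisfied.
article 10 — Tier III Incident: the loss was caused by a third party? yes; the premium has been paid in full? yes; the loss arose from gradual deterioration? no — 2 of 3 hold (need ≥2) → satisfied.
article 3 — Tier III Damage: [Class-M Claim (article 4)? yes] AND [Class-K Loss (article 7)? yes] AND [Tier III Incident (article 10)? yes] → satisfied.
article 9 — Senior Peril: [Eligible Claim (article 1)? yes] AND [Recognised Occurrence (article 11)? yes] AND [not a Tier III Damage (article 3)? no] → not satisfied.

Tier III Damage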